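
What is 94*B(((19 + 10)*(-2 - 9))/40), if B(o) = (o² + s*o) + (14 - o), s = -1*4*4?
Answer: 16030807/800 ≈ 20039.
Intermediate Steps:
s = -16 (s = -4*4 = -16)
B(o) = 14 + o² - 17*o (B(o) = (o² - 16*o) + (14 - o) = 14 + o² - 17*o)
94*B(((19 + 10)*(-2 - 9))/40) = 94*(14 + (((19 + 10)*(-2 - 9))/40)² - 17*(19 + 10)*(-2 - 9)/40) = 94*(14 + ((29*(-11))*(1/40))² - 17*29*(-11)/40) = 94*(14 + (-319*1/40)² - (-5423)/40) = 94*(14 + (-319/40)² - 17*(-319/40)) = 94*(14 + 101761/1600 + 5423/40) = 94*(341081/1600) = 16030807/800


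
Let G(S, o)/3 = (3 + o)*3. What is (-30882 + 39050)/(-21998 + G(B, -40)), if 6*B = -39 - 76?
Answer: -8168/22331 ≈ -0.36577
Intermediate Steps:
B = -115/6 (B = (-39 - 76)/6 = (⅙)*(-115) = -115/6 ≈ -19.167)
G(S, o) = 27 + 9*o (G(S, o) = 3*((3 + o)*3) = 3*(9 + 3*o) = 27 + 9*o)
(-30882 + 39050)/(-21998 + G(B, -40)) = (-30882 + 39050)/(-21998 + (27 + 9*(-40))) = 8168/(-21998 + (27 - 360)) = 8168/(-21998 - 333) = 8168/(-22331) = 8168*(-1/22331) = -8168/22331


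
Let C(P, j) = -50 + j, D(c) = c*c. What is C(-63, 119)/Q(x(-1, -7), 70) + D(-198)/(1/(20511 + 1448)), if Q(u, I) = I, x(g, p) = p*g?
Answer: 60261644589/70 ≈ 8.6088e+8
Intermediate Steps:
x(g, p) = g*p
D(c) = c**2
C(-63, 119)/Q(x(-1, -7), 70) + D(-198)/(1/(20511 + 1448)) = (-50 + 119)/70 + (-198)**2/(1/(20511 + 1448)) = 69*(1/70) + 39204/(1/21959) = 69/70 + 39204/(1/21959) = 69/70 + 39204*21959 = 69/70 + 860880636 = 60261644589/70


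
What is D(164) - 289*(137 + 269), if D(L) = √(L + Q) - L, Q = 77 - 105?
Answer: -117498 + 2*√34 ≈ -1.1749e+5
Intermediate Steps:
Q = -28
D(L) = √(-28 + L) - L (D(L) = √(L - 28) - L = √(-28 + L) - L)
D(164) - 289*(137 + 269) = (√(-28 + 164) - 1*164) - 289*(137 + 269) = (√136 - 164) - 289*406 = (2*√34 - 164) - 1*117334 = (-164 + 2*√34) - 117334 = -117498 + 2*√34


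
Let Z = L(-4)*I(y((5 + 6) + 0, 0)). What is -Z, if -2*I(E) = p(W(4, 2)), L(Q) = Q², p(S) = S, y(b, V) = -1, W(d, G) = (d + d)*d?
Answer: 256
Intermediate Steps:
W(d, G) = 2*d² (W(d, G) = (2*d)*d = 2*d²)
I(E) = -16 (I(E) = -4² = -16)
Z = -256 (Z = (-4)²*(-16) = 16*(-16) = -256)
-Z = -1*(-256) = 256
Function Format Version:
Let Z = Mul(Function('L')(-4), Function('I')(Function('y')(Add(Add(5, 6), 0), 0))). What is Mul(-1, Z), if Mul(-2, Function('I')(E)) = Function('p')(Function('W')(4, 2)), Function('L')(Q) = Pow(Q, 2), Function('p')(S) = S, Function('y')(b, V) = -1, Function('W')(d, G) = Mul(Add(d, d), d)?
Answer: 256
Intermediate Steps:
Function('W')(d, G) = Mul(2, Pow(d, 2)) (Function('W')(d, G) = Mul(Mul(2, d), d) = Mul(2, Pow(d, 2)))
Function('I')(E) = -16 (Function('I')(E) = Mul(Rational(-1, 2), Mul(2, Pow(4, 2))) = Mul(Rational(-1, 2), Mul(2, 16)) = Mul(Rational(-1, 2), 32) = -16)
Z = -256 (Z = Mul(Pow(-4, 2), -16) = Mul(16, -16) = -256)
Mul(-1, Z) = Mul(-1, -256) = 256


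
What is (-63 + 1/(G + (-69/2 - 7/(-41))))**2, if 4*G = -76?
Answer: 75944887561/19123129 ≈ 3971.4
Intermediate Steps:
G = -19 (G = (1/4)*(-76) = -19)
(-63 + 1/(G + (-69/2 - 7/(-41))))**2 = (-63 + 1/(-19 + (-69/2 - 7/(-41))))**2 = (-63 + 1/(-19 + (-69*1/2 - 7*(-1/41))))**2 = (-63 + 1/(-19 + (-69/2 + 7/41)))**2 = (-63 + 1/(-19 - 2815/82))**2 = (-63 + 1/(-4373/82))**2 = (-63 - 82/4373)**2 = (-275581/4373)**2 = 75944887561/19123129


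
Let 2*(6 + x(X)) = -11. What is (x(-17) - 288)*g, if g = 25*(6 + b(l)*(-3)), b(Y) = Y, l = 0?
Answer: -44925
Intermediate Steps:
x(X) = -23/2 (x(X) = -6 + (1/2)*(-11) = -6 - 11/2 = -23/2)
g = 150 (g = 25*(6 + 0*(-3)) = 25*(6 + 0) = 25*6 = 150)
(x(-17) - 288)*g = (-23/2 - 288)*150 = -599/2*150 = -44925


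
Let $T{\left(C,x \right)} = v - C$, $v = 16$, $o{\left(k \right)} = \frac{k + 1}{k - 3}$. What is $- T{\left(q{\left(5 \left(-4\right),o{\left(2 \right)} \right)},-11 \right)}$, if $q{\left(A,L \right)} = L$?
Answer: $-19$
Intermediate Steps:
$o{\left(k \right)} = \frac{1 + k}{-3 + k}$
$T{\left(C,x \right)} = 16 - C$
$- T{\left(q{\left(5 \left(-4\right),o{\left(2 \right)} \right)},-11 \right)} = - (16 - \frac{1 + 2}{-3 + 2}) = - (16 - \frac{1}{-1} \cdot 3) = - (16 - \left(-1\right) 3) = - (16 - -3) = - (16 + 3) = \left(-1\right) 19 = -19$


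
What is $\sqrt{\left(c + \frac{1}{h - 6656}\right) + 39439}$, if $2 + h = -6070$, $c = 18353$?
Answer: $\frac{5 \sqrt{93624186466}}{6364} \approx 240.4$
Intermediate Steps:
$h = -6072$ ($h = -2 - 6070 = -6072$)
$\sqrt{\left(c + \frac{1}{h - 6656}\right) + 39439} = \sqrt{\left(18353 + \frac{1}{-6072 - 6656}\right) + 39439} = \sqrt{\left(18353 + \frac{1}{-12728}\right) + 39439} = \sqrt{\left(18353 - \frac{1}{12728}\right) + 39439} = \sqrt{\frac{233596983}{12728} + 39439} = \sqrt{\frac{735576575}{12728}} = \frac{5 \sqrt{93624186466}}{6364}$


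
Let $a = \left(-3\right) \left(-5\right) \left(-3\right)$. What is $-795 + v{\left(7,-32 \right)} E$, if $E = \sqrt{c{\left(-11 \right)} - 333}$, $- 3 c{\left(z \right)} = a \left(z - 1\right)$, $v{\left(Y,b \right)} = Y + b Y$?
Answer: $-795 - 651 i \sqrt{57} \approx -795.0 - 4914.9 i$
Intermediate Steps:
$v{\left(Y,b \right)} = Y + Y b$
$a = -45$ ($a = 15 \left(-3\right) = -45$)
$c{\left(z \right)} = -15 + 15 z$ ($c{\left(z \right)} = - \frac{\left(-45\right) \left(z - 1\right)}{3} = - \frac{\left(-45\right) \left(-1 + z\right)}{3} = - \frac{45 - 45 z}{3} = -15 + 15 z$)
$E = 3 i \sqrt{57}$ ($E = \sqrt{\left(-15 + 15 \left(-11\right)\right) - 333} = \sqrt{\left(-15 - 165\right) - 333} = \sqrt{-180 - 333} = \sqrt{-513} = 3 i \sqrt{57} \approx 22.65 i$)
$-795 + v{\left(7,-32 \right)} E = -795 + 7 \left(1 - 32\right) 3 i \sqrt{57} = -795 + 7 \left(-31\right) 3 i \sqrt{57} = -795 - 217 \cdot 3 i \sqrt{57} = -795 - 651 i \sqrt{57}$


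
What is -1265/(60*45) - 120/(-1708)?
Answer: -91831/230580 ≈ -0.39826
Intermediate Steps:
-1265/(60*45) - 120/(-1708) = -1265/2700 - 120*(-1/1708) = -1265*1/2700 + 30/427 = -253/540 + 30/427 = -91831/230580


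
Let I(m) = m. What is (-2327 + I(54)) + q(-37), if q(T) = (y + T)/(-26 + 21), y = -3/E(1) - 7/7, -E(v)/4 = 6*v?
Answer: -90617/40 ≈ -2265.4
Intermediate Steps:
E(v) = -24*v
y = -7/8 (y = -3/((-24*1)) - 7/7 = -3/(-24) - 7*⅐ = -3*(-1/24) - 1 = ⅛ - 1 = -7/8 ≈ -0.87500)
q(T) = 7/40 - T/5 (q(T) = (-7/8 + T)/(-26 + 21) = (-7/8 + T)/(-5) = (-7/8 + T)*(-⅕) = 7/40 - T/5)
(-2327 + I(54)) + q(-37) = (-2327 + 54) + (7/40 - ⅕*(-37)) = -2273 + (7/40 + 37/5) = -2273 + 303/40 = -90617/40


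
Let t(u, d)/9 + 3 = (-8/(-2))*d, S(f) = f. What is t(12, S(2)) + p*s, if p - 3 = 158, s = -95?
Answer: -15250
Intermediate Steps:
t(u, d) = -27 + 36*d (t(u, d) = -27 + 9*((-8/(-2))*d) = -27 + 9*((-8*(-½))*d) = -27 + 9*(4*d) = -27 + 36*d)
p = 161 (p = 3 + 158 = 161)
t(12, S(2)) + p*s = (-27 + 36*2) + 161*(-95) = (-27 + 72) - 15295 = 45 - 15295 = -15250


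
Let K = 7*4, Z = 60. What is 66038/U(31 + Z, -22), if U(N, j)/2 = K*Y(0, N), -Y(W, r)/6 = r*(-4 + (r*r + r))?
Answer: -4717/18275712 ≈ -0.00025810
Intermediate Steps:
Y(W, r) = -6*r*(-4 + r + r²) (Y(W, r) = -6*r*(-4 + (r*r + r)) = -6*r*(-4 + (r² + r)) = -6*r*(-4 + (r + r²)) = -6*r*(-4 + r + r²))
K = 28
U(N, j) = 336*N*(4 - N - N²) (U(N, j) = 2*(28*(6*N*(4 - N - N²))) = 2*(168*N*(4 - N - N²)) = 336*N*(4 - N - N²))
66038/U(31 + Z, -22) = 66038/((336*(31 + 60)*(4 - (31 + 60) - (31 + 60)²))) = 66038/((336*91*(4 - 1*91 - 1*91²))) = 66038/((336*91*(4 - 91 - 1*8281))) = 66038/((336*91*(4 - 91 - 8281))) = 66038/((336*91*(-8368))) = 66038/(-255859968) = 66038*(-1/255859968) = -4717/18275712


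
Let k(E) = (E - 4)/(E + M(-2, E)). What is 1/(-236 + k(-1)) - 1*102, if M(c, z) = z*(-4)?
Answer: -72729/713 ≈ -102.00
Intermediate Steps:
M(c, z) = -4*z
k(E) = -(-4 + E)/(3*E) (k(E) = (E - 4)/(E - 4*E) = (-4 + E)/((-3*E)) = (-4 + E)*(-1/(3*E)) = -(-4 + E)/(3*E))
1/(-236 + k(-1)) - 1*102 = 1/(-236 + (⅓)*(4 - 1*(-1))/(-1)) - 1*102 = 1/(-236 + (⅓)*(-1)*(4 + 1)) - 102 = 1/(-236 + (⅓)*(-1)*5) - 102 = 1/(-236 - 5/3) - 102 = 1/(-713/3) - 102 = -3/713 - 102 = -72729/713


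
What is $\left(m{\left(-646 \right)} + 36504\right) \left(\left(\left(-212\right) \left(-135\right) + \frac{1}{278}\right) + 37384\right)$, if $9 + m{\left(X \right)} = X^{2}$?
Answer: $\frac{8327029319643}{278} \approx 2.9953 \cdot 10^{10}$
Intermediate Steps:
$m{\left(X \right)} = -9 + X^{2}$
$\left(m{\left(-646 \right)} + 36504\right) \left(\left(\left(-212\right) \left(-135\right) + \frac{1}{278}\right) + 37384\right) = \left(\left(-9 + \left(-646\right)^{2}\right) + 36504\right) \left(\left(\left(-212\right) \left(-135\right) + \frac{1}{278}\right) + 37384\right) = \left(\left(-9 + 417316\right) + 36504\right) \left(\left(28620 + \frac{1}{278}\right) + 37384\right) = \left(417307 + 36504\right) \left(\frac{7956361}{278} + 37384\right) = 453811 \cdot \frac{18349113}{278} = \frac{8327029319643}{278}$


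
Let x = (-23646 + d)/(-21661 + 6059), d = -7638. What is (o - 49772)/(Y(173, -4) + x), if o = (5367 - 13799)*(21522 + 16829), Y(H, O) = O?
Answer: 1261520788302/7781 ≈ 1.6213e+8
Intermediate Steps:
o = -323375632 (o = -8432*38351 = -323375632)
x = 15642/7801 (x = (-23646 - 7638)/(-21661 + 6059) = -31284/(-15602) = -31284*(-1/15602) = 15642/7801 ≈ 2.0051)
(o - 49772)/(Y(173, -4) + x) = (-323375632 - 49772)/(-4 + 15642/7801) = -323425404/(-15562/7801) = -323425404*(-7801/15562) = 1261520788302/7781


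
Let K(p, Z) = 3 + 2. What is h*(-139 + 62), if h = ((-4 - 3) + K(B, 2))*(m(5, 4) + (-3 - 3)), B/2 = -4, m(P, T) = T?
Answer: -308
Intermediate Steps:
B = -8 (B = 2*(-4) = -8)
K(p, Z) = 5
h = 4 (h = ((-4 - 3) + 5)*(4 + (-3 - 3)) = (-7 + 5)*(4 - 6) = -2*(-2) = 4)
h*(-139 + 62) = 4*(-139 + 62) = 4*(-77) = -308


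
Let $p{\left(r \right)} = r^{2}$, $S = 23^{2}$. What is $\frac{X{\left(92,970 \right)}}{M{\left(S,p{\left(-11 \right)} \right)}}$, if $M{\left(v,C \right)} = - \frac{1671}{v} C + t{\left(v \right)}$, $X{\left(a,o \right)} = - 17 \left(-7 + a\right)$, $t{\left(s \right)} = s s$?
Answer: $- \frac{764405}{147833698} \approx -0.0051707$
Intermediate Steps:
$S = 529$
$t{\left(s \right)} = s^{2}$
$X{\left(a,o \right)} = 119 - 17 a$
$M{\left(v,C \right)} = v^{2} - \frac{1671 C}{v}$ ($M{\left(v,C \right)} = - \frac{1671}{v} C + v^{2} = - \frac{1671 C}{v} + v^{2} = v^{2} - \frac{1671 C}{v}$)
$\frac{X{\left(92,970 \right)}}{M{\left(S,p{\left(-11 \right)} \right)}} = \frac{119 - 1564}{\frac{1}{529} \left(529^{3} - 1671 \left(-11\right)^{2}\right)} = \frac{119 - 1564}{\frac{1}{529} \left(148035889 - 202191\right)} = - \frac{1445}{\frac{1}{529} \left(148035889 - 202191\right)} = - \frac{1445}{\frac{1}{529} \cdot 147833698} = - \frac{1445}{\frac{147833698}{529}} = \left(-1445\right) \frac{529}{147833698} = - \frac{764405}{147833698}$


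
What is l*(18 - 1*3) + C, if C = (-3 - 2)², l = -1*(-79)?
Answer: 1210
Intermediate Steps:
l = 79
C = 25 (C = (-5)² = 25)
l*(18 - 1*3) + C = 79*(18 - 1*3) + 25 = 79*(18 - 3) + 25 = 79*15 + 25 = 1185 + 25 = 1210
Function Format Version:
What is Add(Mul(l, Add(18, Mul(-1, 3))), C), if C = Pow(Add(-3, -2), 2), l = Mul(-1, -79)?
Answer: 1210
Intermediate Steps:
l = 79
C = 25 (C = Pow(-5, 2) = 25)
Add(Mul(l, Add(18, Mul(-1, 3))), C) = Add(Mul(79, Add(18, Mul(-1, 3))), 25) = Add(Mul(79, Add(18, -3)), 25) = Add(Mul(79, 15), 25) = Add(1185, 25) = 1210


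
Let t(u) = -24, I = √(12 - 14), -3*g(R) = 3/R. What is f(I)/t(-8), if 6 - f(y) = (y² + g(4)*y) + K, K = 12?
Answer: ⅙ - I*√2/96 ≈ 0.16667 - 0.014731*I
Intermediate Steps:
g(R) = -1/R
I = I*√2 (I = √(-2) = I*√2 ≈ 1.4142*I)
f(y) = -6 - y² + y/4 (f(y) = 6 - ((y² + (-1/4)*y) + 12) = 6 - ((y² + (-1*¼)*y) + 12) = 6 - ((y² - y/4) + 12) = 6 - (12 + y² - y/4) = 6 + (-12 - y² + y/4) = -6 - y² + y/4)
f(I)/t(-8) = (-6 - (I*√2)² + (I*√2)/4)/(-24) = (-6 - 1*(-2) + I*√2/4)*(-1/24) = (-6 + 2 + I*√2/4)*(-1/24) = (-4 + I*√2/4)*(-1/24) = ⅙ - I*√2/96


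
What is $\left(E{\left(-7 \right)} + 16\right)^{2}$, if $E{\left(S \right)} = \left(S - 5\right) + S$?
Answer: $9$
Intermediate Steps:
$E{\left(S \right)} = -5 + 2 S$ ($E{\left(S \right)} = \left(-5 + S\right) + S = -5 + 2 S$)
$\left(E{\left(-7 \right)} + 16\right)^{2} = \left(\left(-5 + 2 \left(-7\right)\right) + 16\right)^{2} = \left(\left(-5 - 14\right) + 16\right)^{2} = \left(-19 + 16\right)^{2} = \left(-3\right)^{2} = 9$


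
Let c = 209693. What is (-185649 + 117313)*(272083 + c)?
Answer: -32922644736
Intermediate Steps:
(-185649 + 117313)*(272083 + c) = (-185649 + 117313)*(272083 + 209693) = -68336*481776 = -32922644736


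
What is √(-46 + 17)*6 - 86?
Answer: -86 + 6*I*√29 ≈ -86.0 + 32.311*I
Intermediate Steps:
√(-46 + 17)*6 - 86 = √(-29)*6 - 86 = (I*√29)*6 - 86 = 6*I*√29 - 86 = -86 + 6*I*√29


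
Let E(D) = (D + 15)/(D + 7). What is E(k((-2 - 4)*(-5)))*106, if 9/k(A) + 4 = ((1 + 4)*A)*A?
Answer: 7149594/31481 ≈ 227.11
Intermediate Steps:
k(A) = 9/(-4 + 5*A²) (k(A) = 9/(-4 + ((1 + 4)*A)*A) = 9/(-4 + (5*A)*A) = 9/(-4 + 5*A²))
E(D) = (15 + D)/(7 + D)
E(k((-2 - 4)*(-5)))*106 = ((15 + 9/(-4 + 5*((-2 - 4)*(-5))²))/(7 + 9/(-4 + 5*((-2 - 4)*(-5))²)))*106 = ((15 + 9/(-4 + 5*(-6*(-5))²))/(7 + 9/(-4 + 5*(-6*(-5))²)))*106 = ((15 + 9/(-4 + 5*30²))/(7 + 9/(-4 + 5*30²)))*106 = ((15 + 9/(-4 + 5*900))/(7 + 9/(-4 + 5*900)))*106 = ((15 + 9/(-4 + 4500))/(7 + 9/(-4 + 4500)))*106 = ((15 + 9/4496)/(7 + 9/4496))*106 = ((67449/4496)/(31481/4496))*106 = ((4496/31481)*(67449/4496))*106 = (67449/31481)*106 = 7149594/31481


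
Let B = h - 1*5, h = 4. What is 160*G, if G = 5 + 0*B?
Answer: 800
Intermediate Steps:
B = -1 (B = 4 - 1*5 = 4 - 5 = -1)
G = 5 (G = 5 + 0*(-1) = 5 + 0 = 5)
160*G = 160*5 = 800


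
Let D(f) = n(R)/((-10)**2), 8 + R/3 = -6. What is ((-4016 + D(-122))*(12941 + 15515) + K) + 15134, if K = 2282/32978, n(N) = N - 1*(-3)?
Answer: -47107118959019/412225 ≈ -1.1428e+8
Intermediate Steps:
R = -42 (R = -24 + 3*(-6) = -24 - 18 = -42)
n(N) = 3 + N (n(N) = N + 3 = 3 + N)
D(f) = -39/100 (D(f) = (3 - 42)/((-10)**2) = -39/100)
K = 1141/16489 (K = 2282*(1/32978) = 1141/16489 ≈ 0.069198)
((-4016 + D(-122))*(12941 + 15515) + K) + 15134 = ((-4016 - 39/100)*(12941 + 15515) + 1141/16489) + 15134 = (-401639/100*28456 + 1141/16489) + 15134 = (-2857259846/25 + 1141/16489) + 15134 = -47113357572169/412225 + 15134 = -47107118959019/412225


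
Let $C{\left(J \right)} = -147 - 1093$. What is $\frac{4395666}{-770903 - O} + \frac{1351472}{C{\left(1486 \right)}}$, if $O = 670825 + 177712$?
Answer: $- \frac{884709049}{809720} \approx -1092.6$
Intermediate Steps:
$C{\left(J \right)} = -1240$
$O = 848537$
$\frac{4395666}{-770903 - O} + \frac{1351472}{C{\left(1486 \right)}} = \frac{4395666}{-770903 - 848537} + \frac{1351472}{-1240} = \frac{4395666}{-770903 - 848537} + 1351472 \left(- \frac{1}{1240}\right) = \frac{4395666}{-1619440} - \frac{168934}{155} = 4395666 \left(- \frac{1}{1619440}\right) - \frac{168934}{155} = - \frac{2197833}{809720} - \frac{168934}{155} = - \frac{884709049}{809720}$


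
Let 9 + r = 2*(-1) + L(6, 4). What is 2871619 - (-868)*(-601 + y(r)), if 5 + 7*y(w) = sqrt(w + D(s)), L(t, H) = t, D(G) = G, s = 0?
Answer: 2349331 + 124*I*sqrt(5) ≈ 2.3493e+6 + 277.27*I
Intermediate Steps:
r = -5 (r = -9 + (2*(-1) + 6) = -9 + (-2 + 6) = -9 + 4 = -5)
y(w) = -5/7 + sqrt(w)/7 (y(w) = -5/7 + sqrt(w + 0)/7 = -5/7 + sqrt(w)/7)
2871619 - (-868)*(-601 + y(r)) = 2871619 - (-868)*(-601 + (-5/7 + sqrt(-5)/7)) = 2871619 - (-868)*(-601 + (-5/7 + (I*sqrt(5))/7)) = 2871619 - (-868)*(-601 + (-5/7 + I*sqrt(5)/7)) = 2871619 - (-868)*(-4212/7 + I*sqrt(5)/7) = 2871619 - (522288 - 124*I*sqrt(5)) = 2871619 + (-522288 + 124*I*sqrt(5)) = 2349331 + 124*I*sqrt(5)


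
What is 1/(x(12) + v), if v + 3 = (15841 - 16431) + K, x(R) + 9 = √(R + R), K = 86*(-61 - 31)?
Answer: -1419/12081362 - √6/36244086 ≈ -0.00011752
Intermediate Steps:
K = -7912 (K = 86*(-92) = -7912)
x(R) = -9 + √2*√R (x(R) = -9 + √(R + R) = -9 + √(2*R) = -9 + √2*√R)
v = -8505 (v = -3 + ((15841 - 16431) - 7912) = -3 + (-590 - 7912) = -3 - 8502 = -8505)
1/(x(12) + v) = 1/((-9 + √2*√12) - 8505) = 1/((-9 + √2*(2*√3)) - 8505) = 1/((-9 + 2*√6) - 8505) = 1/(-8514 + 2*√6)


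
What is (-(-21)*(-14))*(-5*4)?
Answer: 5880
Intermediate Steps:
(-(-21)*(-14))*(-5*4) = -21*14*(-20) = -294*(-20) = 5880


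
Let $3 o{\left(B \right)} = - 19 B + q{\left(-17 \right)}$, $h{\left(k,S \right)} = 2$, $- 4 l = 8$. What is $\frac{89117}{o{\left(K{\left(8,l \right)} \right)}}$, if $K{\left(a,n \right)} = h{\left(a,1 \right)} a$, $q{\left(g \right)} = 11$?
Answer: $- \frac{267351}{293} \approx -912.46$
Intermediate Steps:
$l = -2$ ($l = \left(- \frac{1}{4}\right) 8 = -2$)
$K{\left(a,n \right)} = 2 a$
$o{\left(B \right)} = \frac{11}{3} - \frac{19 B}{3}$ ($o{\left(B \right)} = \frac{- 19 B + 11}{3} = \frac{11 - 19 B}{3} = \frac{11}{3} - \frac{19 B}{3}$)
$\frac{89117}{o{\left(K{\left(8,l \right)} \right)}} = \frac{89117}{\frac{11}{3} - \frac{19 \cdot 2 \cdot 8}{3}} = \frac{89117}{\frac{11}{3} - \frac{304}{3}} = \frac{89117}{- \frac{293}{3}} = 89117 \left(- \frac{3}{293}\right) = - \frac{267351}{293}$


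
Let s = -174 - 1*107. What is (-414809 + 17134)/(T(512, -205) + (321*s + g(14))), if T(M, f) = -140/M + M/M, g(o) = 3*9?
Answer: 50902400/11542179 ≈ 4.4101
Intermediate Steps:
g(o) = 27
s = -281 (s = -174 - 107 = -281)
T(M, f) = 1 - 140/M (T(M, f) = -140/M + 1 = 1 - 140/M)
(-414809 + 17134)/(T(512, -205) + (321*s + g(14))) = (-414809 + 17134)/((-140 + 512)/512 + (321*(-281) + 27)) = -397675/((1/512)*372 + (-90201 + 27)) = -397675/(93/128 - 90174) = -397675/(-11542179/128) = -397675*(-128/11542179) = 50902400/11542179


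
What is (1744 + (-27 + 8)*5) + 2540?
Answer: 4189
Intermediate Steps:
(1744 + (-27 + 8)*5) + 2540 = (1744 - 19*5) + 2540 = (1744 - 95) + 2540 = 1649 + 2540 = 4189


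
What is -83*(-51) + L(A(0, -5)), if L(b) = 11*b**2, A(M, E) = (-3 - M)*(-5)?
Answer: 6708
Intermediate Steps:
A(M, E) = 15 + 5*M
-83*(-51) + L(A(0, -5)) = -83*(-51) + 11*(15 + 5*0)**2 = 4233 + 11*(15 + 0)**2 = 4233 + 11*15**2 = 4233 + 11*225 = 4233 + 2475 = 6708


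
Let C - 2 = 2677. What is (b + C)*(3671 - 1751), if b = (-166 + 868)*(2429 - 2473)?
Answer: -54161280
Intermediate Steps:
b = -30888 (b = 702*(-44) = -30888)
C = 2679 (C = 2 + 2677 = 2679)
(b + C)*(3671 - 1751) = (-30888 + 2679)*(3671 - 1751) = -28209*1920 = -54161280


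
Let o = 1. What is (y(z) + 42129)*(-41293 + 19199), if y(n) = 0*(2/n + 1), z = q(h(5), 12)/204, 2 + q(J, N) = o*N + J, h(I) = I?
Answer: -930798126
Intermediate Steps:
q(J, N) = -2 + J + N (q(J, N) = -2 + (1*N + J) = -2 + (N + J) = -2 + (J + N) = -2 + J + N)
z = 5/68 (z = (-2 + 5 + 12)/204 = 15*(1/204) = 5/68 ≈ 0.073529)
y(n) = 0 (y(n) = 0*(1 + 2/n) = 0)
(y(z) + 42129)*(-41293 + 19199) = (0 + 42129)*(-41293 + 19199) = 42129*(-22094) = -930798126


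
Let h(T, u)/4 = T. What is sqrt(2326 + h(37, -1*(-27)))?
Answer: sqrt(2474) ≈ 49.739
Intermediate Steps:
h(T, u) = 4*T
sqrt(2326 + h(37, -1*(-27))) = sqrt(2326 + 4*37) = sqrt(2326 + 148) = sqrt(2474)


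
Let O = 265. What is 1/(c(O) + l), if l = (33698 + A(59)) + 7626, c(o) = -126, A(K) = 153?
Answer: 1/41351 ≈ 2.4183e-5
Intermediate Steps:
l = 41477 (l = (33698 + 153) + 7626 = 33851 + 7626 = 41477)
1/(c(O) + l) = 1/(-126 + 41477) = 1/41351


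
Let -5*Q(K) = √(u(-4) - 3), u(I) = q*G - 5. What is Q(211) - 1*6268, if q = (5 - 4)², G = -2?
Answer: -6268 - I*√10/5 ≈ -6268.0 - 0.63246*I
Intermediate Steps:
q = 1 (q = 1² = 1)
u(I) = -7 (u(I) = 1*(-2) - 5 = -2 - 5 = -7)
Q(K) = -I*√10/5 (Q(K) = -√(-7 - 3)/5 = -I*√10/5)
Q(211) - 1*6268 = -I*√10/5 - 1*6268 = -I*√10/5 - 6268 = -6268 - I*√10/5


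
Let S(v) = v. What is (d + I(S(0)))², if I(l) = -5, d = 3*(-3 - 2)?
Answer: 400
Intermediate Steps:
d = -15 (d = 3*(-5) = -15)
(d + I(S(0)))² = (-15 - 5)² = (-20)² = 400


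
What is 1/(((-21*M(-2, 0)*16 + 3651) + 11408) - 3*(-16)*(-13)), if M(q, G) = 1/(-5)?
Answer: 5/72511 ≈ 6.8955e-5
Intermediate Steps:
M(q, G) = -1/5
1/(((-21*M(-2, 0)*16 + 3651) + 11408) - 3*(-16)*(-13)) = 1/(((-21*(-1/5)*16 + 3651) + 11408) - 3*(-16)*(-13)) = 1/((((21/5)*16 + 3651) + 11408) + 48*(-13)) = 1/(((336/5 + 3651) + 11408) - 624) = 1/((18591/5 + 11408) - 624) = 1/(75631/5 - 624) = 1/(72511/5) = 5/72511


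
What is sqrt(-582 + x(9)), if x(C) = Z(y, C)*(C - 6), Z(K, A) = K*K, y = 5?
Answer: 13*I*sqrt(3) ≈ 22.517*I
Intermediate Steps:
Z(K, A) = K**2
x(C) = -150 + 25*C (x(C) = 5**2*(C - 6) = 25*(-6 + C) = -150 + 25*C)
sqrt(-582 + x(9)) = sqrt(-582 + (-150 + 25*9)) = sqrt(-582 + (-150 + 225)) = sqrt(-582 + 75) = sqrt(-507) = 13*I*sqrt(3)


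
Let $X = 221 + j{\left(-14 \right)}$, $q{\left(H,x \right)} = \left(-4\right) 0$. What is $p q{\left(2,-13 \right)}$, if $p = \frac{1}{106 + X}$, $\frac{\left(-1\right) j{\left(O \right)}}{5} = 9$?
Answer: $0$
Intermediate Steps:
$j{\left(O \right)} = -45$ ($j{\left(O \right)} = \left(-5\right) 9 = -45$)
$q{\left(H,x \right)} = 0$
$X = 176$ ($X = 221 - 45 = 176$)
$p = \frac{1}{282}$ ($p = \frac{1}{106 + 176} = \frac{1}{282} \approx 0.0035461$)
$p q{\left(2,-13 \right)} = \frac{1}{282} \cdot 0 = 0$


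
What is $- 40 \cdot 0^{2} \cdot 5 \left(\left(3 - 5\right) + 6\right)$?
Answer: $0$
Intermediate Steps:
$- 40 \cdot 0^{2} \cdot 5 \left(\left(3 - 5\right) + 6\right) = \left(-40\right) 0 \cdot 5 \left(-2 + 6\right) = 0 \cdot 5 \cdot 4 = 0 \cdot 20 = 0$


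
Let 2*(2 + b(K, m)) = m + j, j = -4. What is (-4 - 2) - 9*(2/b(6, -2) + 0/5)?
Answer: -12/5 ≈ -2.4000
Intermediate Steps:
b(K, m) = -4 + m/2 (b(K, m) = -2 + (m - 4)/2 = -2 + (-4 + m)/2 = -2 + (-2 + m/2) = -4 + m/2)
(-4 - 2) - 9*(2/b(6, -2) + 0/5) = (-4 - 2) - 9*(2/(-4 + (½)*(-2)) + 0/5) = -6 - 9*(2/(-4 - 1) + 0*(⅕)) = -6 - 9*(2/(-5) + 0) = -6 - 9*(2*(-⅕) + 0) = -6 - 9*(-⅖ + 0) = -6 - 9*(-⅖) = -6 + 18/5 = -12/5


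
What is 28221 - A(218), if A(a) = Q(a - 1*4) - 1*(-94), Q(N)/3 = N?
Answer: 27485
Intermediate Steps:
Q(N) = 3*N
A(a) = 82 + 3*a (A(a) = 3*(a - 1*4) - 1*(-94) = 3*(a - 4) + 94 = 3*(-4 + a) + 94 = (-12 + 3*a) + 94 = 82 + 3*a)
28221 - A(218) = 28221 - (82 + 3*218) = 28221 - (82 + 654) = 28221 - 1*736 = 28221 - 736 = 27485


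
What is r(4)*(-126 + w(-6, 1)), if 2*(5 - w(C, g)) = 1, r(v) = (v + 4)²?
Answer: -7776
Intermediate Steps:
r(v) = (4 + v)²
w(C, g) = 9/2 (w(C, g) = 5 - ½*1 = 5 - ½ = 9/2)
r(4)*(-126 + w(-6, 1)) = (4 + 4)²*(-126 + 9/2) = 8²*(-243/2) = 64*(-243/2) = -7776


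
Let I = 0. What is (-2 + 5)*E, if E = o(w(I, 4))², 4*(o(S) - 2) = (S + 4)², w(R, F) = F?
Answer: 972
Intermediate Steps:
o(S) = 2 + (4 + S)²/4 (o(S) = 2 + (S + 4)²/4 = 2 + (4 + S)²/4)
E = 324 (E = (2 + (4 + 4)²/4)² = (2 + (¼)*8²)² = (2 + (¼)*64)² = (2 + 16)² = 18² = 324)
(-2 + 5)*E = (-2 + 5)*324 = 3*324 = 972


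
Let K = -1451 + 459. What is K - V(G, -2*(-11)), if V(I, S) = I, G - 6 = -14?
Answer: -984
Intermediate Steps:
G = -8 (G = 6 - 14 = -8)
K = -992
K - V(G, -2*(-11)) = -992 - 1*(-8) = -992 + 8 = -984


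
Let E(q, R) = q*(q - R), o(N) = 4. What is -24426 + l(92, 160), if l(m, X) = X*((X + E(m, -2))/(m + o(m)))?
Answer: -9746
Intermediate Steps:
l(m, X) = X*(X + m*(2 + m))/(4 + m) (l(m, X) = X*((X + m*(m - 1*(-2)))/(m + 4)) = X*((X + m*(m + 2))/(4 + m)) = X*((X + m*(2 + m))/(4 + m)) = X*(X + m*(2 + m))/(4 + m))
-24426 + l(92, 160) = -24426 + 160*(160 + 92*(2 + 92))/(4 + 92) = -24426 + 160*(160 + 92*94)/96 = -24426 + 160*(1/96)*(160 + 8648) = -24426 + 160*(1/96)*8808 = -24426 + 14680 = -9746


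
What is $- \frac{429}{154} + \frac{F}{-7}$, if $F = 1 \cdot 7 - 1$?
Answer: $- \frac{51}{14} \approx -3.6429$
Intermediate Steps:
$F = 6$ ($F = 7 - 1 = 6$)
$- \frac{429}{154} + \frac{F}{-7} = - \frac{429}{154} + \frac{6}{-7} = \left(-429\right) \frac{1}{154} + 6 \left(- \frac{1}{7}\right) = - \frac{39}{14} - \frac{6}{7} = - \frac{51}{14}$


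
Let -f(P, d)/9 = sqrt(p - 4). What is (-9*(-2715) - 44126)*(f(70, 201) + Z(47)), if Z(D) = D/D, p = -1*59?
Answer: -19691 + 531657*I*sqrt(7) ≈ -19691.0 + 1.4066e+6*I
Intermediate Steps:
p = -59
f(P, d) = -27*I*sqrt(7) (f(P, d) = -9*sqrt(-59 - 4) = -27*I*sqrt(7))
Z(D) = 1
(-9*(-2715) - 44126)*(f(70, 201) + Z(47)) = (-9*(-2715) - 44126)*(-27*I*sqrt(7) + 1) = (24435 - 44126)*(1 - 27*I*sqrt(7)) = -19691*(1 - 27*I*sqrt(7)) = -19691 + 531657*I*sqrt(7)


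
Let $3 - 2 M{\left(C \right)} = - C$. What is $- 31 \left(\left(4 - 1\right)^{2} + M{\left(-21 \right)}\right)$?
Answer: $0$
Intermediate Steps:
$M{\left(C \right)} = \frac{3}{2} + \frac{C}{2}$ ($M{\left(C \right)} = \frac{3}{2} - \frac{\left(-1\right) C}{2} = \frac{3}{2} + \frac{C}{2}$)
$- 31 \left(\left(4 - 1\right)^{2} + M{\left(-21 \right)}\right) = - 31 \left(\left(4 - 1\right)^{2} + \left(\frac{3}{2} + \frac{1}{2} \left(-21\right)\right)\right) = - 31 \left(3^{2} + \left(\frac{3}{2} - \frac{21}{2}\right)\right) = - 31 \left(9 - 9\right) = \left(-31\right) 0 = 0$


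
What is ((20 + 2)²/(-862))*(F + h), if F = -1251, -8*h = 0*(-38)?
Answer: 302742/431 ≈ 702.42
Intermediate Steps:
h = 0 (h = -0*(-38) = -⅛*0 = 0)
((20 + 2)²/(-862))*(F + h) = ((20 + 2)²/(-862))*(-1251 + 0) = (22²*(-1/862))*(-1251) = (484*(-1/862))*(-1251) = -242/431*(-1251) = 302742/431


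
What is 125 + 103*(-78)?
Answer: -7909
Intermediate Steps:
125 + 103*(-78) = 125 - 8034 = -7909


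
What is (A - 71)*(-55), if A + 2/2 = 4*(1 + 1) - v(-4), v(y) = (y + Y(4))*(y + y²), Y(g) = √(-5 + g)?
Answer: 880 + 660*I ≈ 880.0 + 660.0*I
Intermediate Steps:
v(y) = (I + y)*(y + y²) (v(y) = (y + √(-5 + 4))*(y + y²) = (y + √(-1))*(y + y²) = (y + I)*(y + y²) = (I + y)*(y + y²))
A = 55 - 12*I (A = -1 + (4*(1 + 1) - (-4)*(I - 4 + (-4)² + I*(-4))) = -1 + (4*2 - (-4)*(I - 4 + 16 - 4*I)) = -1 + (8 - (-4)*(12 - 3*I)) = -1 + (8 - (-48 + 12*I)) = -1 + (8 + (48 - 12*I)) = -1 + (56 - 12*I) = 55 - 12*I ≈ 55.0 - 12.0*I)
(A - 71)*(-55) = ((55 - 12*I) - 71)*(-55) = (-16 - 12*I)*(-55) = 880 + 660*I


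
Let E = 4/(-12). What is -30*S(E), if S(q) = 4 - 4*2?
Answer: 120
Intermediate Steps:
E = -1/3 (E = 4*(-1/12) = -1/3 ≈ -0.33333)
S(q) = -4 (S(q) = 4 - 8 = -4)
-30*S(E) = -30*(-4) = 120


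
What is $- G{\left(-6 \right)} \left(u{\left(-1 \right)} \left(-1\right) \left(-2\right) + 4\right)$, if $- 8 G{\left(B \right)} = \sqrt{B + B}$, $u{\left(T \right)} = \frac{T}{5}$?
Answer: $\frac{9 i \sqrt{3}}{10} \approx 1.5588 i$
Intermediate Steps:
$u{\left(T \right)} = \frac{T}{5}$ ($u{\left(T \right)} = T \frac{1}{5} = \frac{T}{5}$)
$G{\left(B \right)} = - \frac{\sqrt{2} \sqrt{B}}{8}$ ($G{\left(B \right)} = - \frac{\sqrt{B + B}}{8} = - \frac{\sqrt{2 B}}{8} = - \frac{\sqrt{2} \sqrt{B}}{8}$)
$- G{\left(-6 \right)} \left(u{\left(-1 \right)} \left(-1\right) \left(-2\right) + 4\right) = - - \frac{\sqrt{2} \sqrt{-6}}{8} \left(\frac{1}{5} \left(-1\right) \left(-1\right) \left(-2\right) + 4\right) = - - \frac{\sqrt{2} i \sqrt{6}}{8} \left(\left(- \frac{1}{5}\right) \left(-1\right) \left(-2\right) + 4\right) = - - \frac{i \sqrt{3}}{4} \left(\frac{1}{5} \left(-2\right) + 4\right) = - - \frac{i \sqrt{3}}{4} \left(- \frac{2}{5} + 4\right) = - \frac{- \frac{i \sqrt{3}}{4} \cdot 18}{5} = - \frac{\left(-9\right) i \sqrt{3}}{10} = \frac{9 i \sqrt{3}}{10}$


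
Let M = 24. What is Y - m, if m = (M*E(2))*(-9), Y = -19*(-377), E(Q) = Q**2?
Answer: 8027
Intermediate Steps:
Y = 7163
m = -864 (m = (24*2**2)*(-9) = (24*4)*(-9) = 96*(-9) = -864)
Y - m = 7163 - 1*(-864) = 7163 + 864 = 8027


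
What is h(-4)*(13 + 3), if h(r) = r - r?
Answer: 0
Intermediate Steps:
h(r) = 0
h(-4)*(13 + 3) = 0*(13 + 3) = 0*16 = 0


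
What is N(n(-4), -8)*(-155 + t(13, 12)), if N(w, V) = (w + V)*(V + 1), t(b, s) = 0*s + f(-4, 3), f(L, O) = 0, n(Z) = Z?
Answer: -13020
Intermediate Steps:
t(b, s) = 0 (t(b, s) = 0*s + 0 = 0 + 0 = 0)
N(w, V) = (1 + V)*(V + w) (N(w, V) = (V + w)*(1 + V) = (1 + V)*(V + w))
N(n(-4), -8)*(-155 + t(13, 12)) = (-8 - 4 + (-8)² - 8*(-4))*(-155 + 0) = (-8 - 4 + 64 + 32)*(-155) = 84*(-155) = -13020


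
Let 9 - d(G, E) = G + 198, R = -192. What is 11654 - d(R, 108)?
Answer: 11651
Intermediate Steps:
d(G, E) = -189 - G (d(G, E) = 9 - (G + 198) = 9 - (198 + G) = 9 + (-198 - G) = -189 - G)
11654 - d(R, 108) = 11654 - (-189 - 1*(-192)) = 11654 - (-189 + 192) = 11654 - 1*3 = 11654 - 3 = 11651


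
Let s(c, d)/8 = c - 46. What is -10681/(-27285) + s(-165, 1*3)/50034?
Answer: 27130893/75843205 ≈ 0.35772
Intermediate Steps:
s(c, d) = -368 + 8*c (s(c, d) = 8*(c - 46) = 8*(-46 + c) = -368 + 8*c)
-10681/(-27285) + s(-165, 1*3)/50034 = -10681/(-27285) + (-368 + 8*(-165))/50034 = -10681*(-1/27285) + (-368 - 1320)*(1/50034) = 10681/27285 - 1688*1/50034 = 10681/27285 - 844/25017 = 27130893/75843205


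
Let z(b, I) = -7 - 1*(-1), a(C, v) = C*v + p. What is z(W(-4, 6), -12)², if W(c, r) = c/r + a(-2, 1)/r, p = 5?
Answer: 36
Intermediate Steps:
a(C, v) = 5 + C*v (a(C, v) = C*v + 5 = 5 + C*v)
W(c, r) = 3/r + c/r (W(c, r) = c/r + (5 - 2*1)/r = c/r + (5 - 2)/r = c/r + 3/r = 3/r + c/r)
z(b, I) = -6 (z(b, I) = -7 + 1 = -6)
z(W(-4, 6), -12)² = (-6)² = 36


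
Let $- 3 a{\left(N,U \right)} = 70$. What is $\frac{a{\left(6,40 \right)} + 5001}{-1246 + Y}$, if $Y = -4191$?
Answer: $- \frac{14933}{16311} \approx -0.91552$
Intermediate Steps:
$a{\left(N,U \right)} = - \frac{70}{3}$ ($a{\left(N,U \right)} = \left(- \frac{1}{3}\right) 70 = - \frac{70}{3}$)
$\frac{a{\left(6,40 \right)} + 5001}{-1246 + Y} = \frac{- \frac{70}{3} + 5001}{-1246 - 4191} = \frac{14933}{3 \left(-5437\right)} = \frac{14933}{3} \left(- \frac{1}{5437}\right) = - \frac{14933}{16311}$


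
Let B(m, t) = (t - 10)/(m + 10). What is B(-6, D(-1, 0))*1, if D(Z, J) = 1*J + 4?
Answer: -3/2 ≈ -1.5000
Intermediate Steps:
D(Z, J) = 4 + J (D(Z, J) = J + 4 = 4 + J)
B(m, t) = (-10 + t)/(10 + m)
B(-6, D(-1, 0))*1 = ((-10 + (4 + 0))/(10 - 6))*1 = ((-10 + 4)/4)*1 = ((¼)*(-6))*1 = -3/2*1 = -3/2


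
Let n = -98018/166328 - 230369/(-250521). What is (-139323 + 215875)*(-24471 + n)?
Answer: -9757125979817285986/5208582111 ≈ -1.8733e+9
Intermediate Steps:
n = 6880623827/20834328444 (n = -98018*1/166328 - 230369*(-1/250521) = -49009/83164 + 230369/250521 = 6880623827/20834328444 ≈ 0.33025)
(-139323 + 215875)*(-24471 + n) = (-139323 + 215875)*(-24471 + 6880623827/20834328444) = 76552*(-509829970729297/20834328444) = -9757125979817285986/5208582111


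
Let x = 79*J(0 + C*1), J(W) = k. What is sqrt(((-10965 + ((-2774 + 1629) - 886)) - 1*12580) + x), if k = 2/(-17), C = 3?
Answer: 5*I*sqrt(295766)/17 ≈ 159.95*I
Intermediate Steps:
k = -2/17 (k = 2*(-1/17) = -2/17 ≈ -0.11765)
J(W) = -2/17
x = -158/17 (x = 79*(-2/17) = -158/17 ≈ -9.2941)
sqrt(((-10965 + ((-2774 + 1629) - 886)) - 1*12580) + x) = sqrt(((-10965 + ((-2774 + 1629) - 886)) - 1*12580) - 158/17) = sqrt(((-10965 + (-1145 - 886)) - 12580) - 158/17) = sqrt(((-10965 - 2031) - 12580) - 158/17) = sqrt((-12996 - 12580) - 158/17) = sqrt(-25576 - 158/17) = sqrt(-434950/17) = 5*I*sqrt(295766)/17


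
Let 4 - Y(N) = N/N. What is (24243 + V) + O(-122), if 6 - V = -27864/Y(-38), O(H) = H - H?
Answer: 33537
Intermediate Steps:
O(H) = 0
Y(N) = 3 (Y(N) = 4 - N/N = 4 - 1*1 = 4 - 1 = 3)
V = 9294 (V = 6 - (-27864)/3 = 6 - 1*(-9288) = 6 + 9288 = 9294)
(24243 + V) + O(-122) = (24243 + 9294) + 0 = 33537 + 0 = 33537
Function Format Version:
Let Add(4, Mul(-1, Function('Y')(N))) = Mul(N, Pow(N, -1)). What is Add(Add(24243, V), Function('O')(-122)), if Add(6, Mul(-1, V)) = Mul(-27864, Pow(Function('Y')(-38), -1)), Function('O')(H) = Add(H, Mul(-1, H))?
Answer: 33537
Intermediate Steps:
Function('O')(H) = 0
Function('Y')(N) = 3 (Function('Y')(N) = Add(4, Mul(-1, Mul(N, Pow(N, -1)))) = Add(4, Mul(-1, 1)) = Add(4, -1) = 3)
V = 9294 (V = Add(6, Mul(-1, Mul(-27864, Pow(3, -1)))) = Add(6, Mul(-1, Mul(-27864, Rational(1, 3)))) = Add(6, Mul(-1, -9288)) = Add(6, 9288) = 9294)
Add(Add(24243, V), Function('O')(-122)) = Add(Add(24243, 9294), 0) = Add(33537, 0) = 33537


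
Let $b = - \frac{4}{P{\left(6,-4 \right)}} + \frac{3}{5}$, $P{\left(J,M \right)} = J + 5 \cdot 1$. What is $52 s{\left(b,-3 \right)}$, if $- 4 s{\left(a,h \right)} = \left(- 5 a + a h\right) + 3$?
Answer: $- \frac{793}{55} \approx -14.418$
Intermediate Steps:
$P{\left(J,M \right)} = 5 + J$ ($P{\left(J,M \right)} = J + 5 = 5 + J$)
$b = \frac{13}{55}$ ($b = - \frac{4}{5 + 6} + \frac{3}{5} = - \frac{4}{11} + 3 \cdot \frac{1}{5} = \left(-4\right) \frac{1}{11} + \frac{3}{5} = - \frac{4}{11} + \frac{3}{5} = \frac{13}{55} \approx 0.23636$)
$s{\left(a,h \right)} = - \frac{3}{4} + \frac{5 a}{4} - \frac{a h}{4}$ ($s{\left(a,h \right)} = - \frac{\left(- 5 a + a h\right) + 3}{4} = - \frac{3 - 5 a + a h}{4} = - \frac{3}{4} + \frac{5 a}{4} - \frac{a h}{4}$)
$52 s{\left(b,-3 \right)} = 52 \left(- \frac{3}{4} + \frac{5}{4} \cdot \frac{13}{55} - \frac{13}{220} \left(-3\right)\right) = 52 \left(- \frac{3}{4} + \frac{13}{44} + \frac{39}{220}\right) = 52 \left(- \frac{61}{220}\right) = - \frac{793}{55}$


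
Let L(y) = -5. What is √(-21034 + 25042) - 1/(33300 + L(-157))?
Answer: -1/33295 + 2*√1002 ≈ 63.309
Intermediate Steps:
√(-21034 + 25042) - 1/(33300 + L(-157)) = √(-21034 + 25042) - 1/(33300 - 5) = √4008 - 1/33295 = 2*√1002 - 1*1/33295 = 2*√1002 - 1/33295 = -1/33295 + 2*√1002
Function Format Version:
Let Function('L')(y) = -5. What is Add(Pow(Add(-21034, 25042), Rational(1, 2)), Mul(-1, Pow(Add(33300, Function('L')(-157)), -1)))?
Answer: Add(Rational(-1, 33295), Mul(2, Pow(1002, Rational(1, 2)))) ≈ 63.309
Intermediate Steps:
Add(Pow(Add(-21034, 25042), Rational(1, 2)), Mul(-1, Pow(Add(33300, Function('L')(-157)), -1))) = Add(Pow(Add(-21034, 25042), Rational(1, 2)), Mul(-1, Pow(Add(33300, -5), -1))) = Add(Pow(4008, Rational(1, 2)), Mul(-1, Pow(33295, -1))) = Add(Mul(2, Pow(1002, Rational(1, 2))), Mul(-1, Rational(1, 33295))) = Add(Mul(2, Pow(1002, Rational(1, 2))), Rational(-1, 33295)) = Add(Rational(-1, 33295), Mul(2, Pow(1002, Rational(1, 2))))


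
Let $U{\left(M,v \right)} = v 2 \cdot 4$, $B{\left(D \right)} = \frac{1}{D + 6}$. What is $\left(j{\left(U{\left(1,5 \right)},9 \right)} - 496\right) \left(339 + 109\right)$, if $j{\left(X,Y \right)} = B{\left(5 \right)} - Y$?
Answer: $- \frac{2488192}{11} \approx -2.262 \cdot 10^{5}$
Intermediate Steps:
$B{\left(D \right)} = \frac{1}{6 + D}$
$U{\left(M,v \right)} = 8 v$ ($U{\left(M,v \right)} = 2 v 4 = 8 v$)
$j{\left(X,Y \right)} = \frac{1}{11} - Y$ ($j{\left(X,Y \right)} = \frac{1}{6 + 5} - Y = \frac{1}{11} - Y$)
$\left(j{\left(U{\left(1,5 \right)},9 \right)} - 496\right) \left(339 + 109\right) = \left(\left(\frac{1}{11} - 9\right) - 496\right) \left(339 + 109\right) = \left(\left(\frac{1}{11} - 9\right) - 496\right) 448 = \left(- \frac{98}{11} - 496\right) 448 = \left(- \frac{5554}{11}\right) 448 = - \frac{2488192}{11}$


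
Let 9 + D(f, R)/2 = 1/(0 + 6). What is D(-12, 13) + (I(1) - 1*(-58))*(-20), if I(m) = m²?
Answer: -3593/3 ≈ -1197.7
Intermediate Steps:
D(f, R) = -53/3 (D(f, R) = -18 + 2/(0 + 6) = -18 + 2/6 = -18 + 2*(⅙) = -18 + ⅓ = -53/3)
D(-12, 13) + (I(1) - 1*(-58))*(-20) = -53/3 + (1² - 1*(-58))*(-20) = -53/3 + (1 + 58)*(-20) = -53/3 + 59*(-20) = -53/3 - 1180 = -3593/3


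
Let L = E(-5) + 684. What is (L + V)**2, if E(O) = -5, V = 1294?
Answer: 3892729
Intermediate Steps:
L = 679 (L = -5 + 684 = 679)
(L + V)**2 = (679 + 1294)**2 = 1973**2 = 3892729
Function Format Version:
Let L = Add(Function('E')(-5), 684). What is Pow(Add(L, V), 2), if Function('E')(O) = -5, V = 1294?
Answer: 3892729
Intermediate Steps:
L = 679 (L = Add(-5, 684) = 679)
Pow(Add(L, V), 2) = Pow(Add(679, 1294), 2) = Pow(1973, 2) = 3892729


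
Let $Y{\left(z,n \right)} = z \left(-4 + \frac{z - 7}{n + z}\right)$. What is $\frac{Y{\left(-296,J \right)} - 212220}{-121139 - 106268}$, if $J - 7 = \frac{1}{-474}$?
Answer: $\frac{28951700644}{31151802709} \approx 0.92937$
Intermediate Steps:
$J = \frac{3317}{474}$ ($J = 7 + \frac{1}{-474} = 7 - \frac{1}{474} = \frac{3317}{474} \approx 6.9979$)
$Y{\left(z,n \right)} = z \left(-4 + \frac{-7 + z}{n + z}\right)$
$\frac{Y{\left(-296,J \right)} - 212220}{-121139 - 106268} = \frac{\left(-1\right) \left(-296\right) \frac{1}{\frac{3317}{474} - 296} \left(7 + 3 \left(-296\right) + 4 \cdot \frac{3317}{474}\right) - 212220}{-121139 - 106268} = \frac{\left(-1\right) \left(-296\right) \frac{1}{- \frac{136987}{474}} \left(7 - 888 + \frac{6634}{237}\right) - 212220}{-227407} = \left(\left(-1\right) \left(-296\right) \left(- \frac{474}{136987}\right) \left(- \frac{202163}{237}\right) - 212220\right) \left(- \frac{1}{227407}\right) = \left(\frac{119680496}{136987} - 212220\right) \left(- \frac{1}{227407}\right) = \left(- \frac{28951700644}{136987}\right) \left(- \frac{1}{227407}\right) = \frac{28951700644}{31151802709}$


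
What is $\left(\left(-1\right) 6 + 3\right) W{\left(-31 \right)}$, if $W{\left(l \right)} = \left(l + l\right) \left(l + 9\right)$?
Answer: $-4092$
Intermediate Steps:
$W{\left(l \right)} = 2 l \left(9 + l\right)$
$\left(\left(-1\right) 6 + 3\right) W{\left(-31 \right)} = \left(\left(-1\right) 6 + 3\right) 2 \left(-31\right) \left(9 - 31\right) = \left(-6 + 3\right) 2 \left(-31\right) \left(-22\right) = \left(-3\right) 1364 = -4092$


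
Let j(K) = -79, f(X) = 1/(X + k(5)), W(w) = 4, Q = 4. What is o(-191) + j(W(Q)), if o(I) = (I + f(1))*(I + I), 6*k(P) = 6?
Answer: 72692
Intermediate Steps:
k(P) = 1 (k(P) = (⅙)*6 = 1)
f(X) = 1/(1 + X) (f(X) = 1/(X + 1) = 1/(1 + X))
o(I) = 2*I*(½ + I) (o(I) = (I + 1/(1 + 1))*(I + I) = (I + 1/2)*(2*I) = (I + ½)*(2*I) = (½ + I)*(2*I) = 2*I*(½ + I))
o(-191) + j(W(Q)) = -191*(1 + 2*(-191)) - 79 = -191*(1 - 382) - 79 = -191*(-381) - 79 = 72771 - 79 = 72692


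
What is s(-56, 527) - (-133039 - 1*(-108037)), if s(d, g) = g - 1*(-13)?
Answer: 25542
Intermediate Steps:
s(d, g) = 13 + g (s(d, g) = g + 13 = 13 + g)
s(-56, 527) - (-133039 - 1*(-108037)) = (13 + 527) - (-133039 - 1*(-108037)) = 540 - (-133039 + 108037) = 540 - 1*(-25002) = 540 + 25002 = 25542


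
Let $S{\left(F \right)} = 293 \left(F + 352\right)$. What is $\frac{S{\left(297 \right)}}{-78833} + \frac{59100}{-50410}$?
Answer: $- \frac{1424484467}{397397153} \approx -3.5845$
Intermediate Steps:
$S{\left(F \right)} = 103136 + 293 F$ ($S{\left(F \right)} = 293 \left(352 + F\right) = 103136 + 293 F$)
$\frac{S{\left(297 \right)}}{-78833} + \frac{59100}{-50410} = \frac{103136 + 293 \cdot 297}{-78833} + \frac{59100}{-50410} = \left(103136 + 87021\right) \left(- \frac{1}{78833}\right) + 59100 \left(- \frac{1}{50410}\right) = 190157 \left(- \frac{1}{78833}\right) - \frac{5910}{5041} = - \frac{190157}{78833} - \frac{5910}{5041} = - \frac{1424484467}{397397153}$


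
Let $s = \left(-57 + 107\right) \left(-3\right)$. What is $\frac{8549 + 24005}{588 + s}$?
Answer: $\frac{16277}{219} \approx 74.324$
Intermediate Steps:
$s = -150$ ($s = 50 \left(-3\right) = -150$)
$\frac{8549 + 24005}{588 + s} = \frac{8549 + 24005}{588 - 150} = \frac{32554}{438} = 32554 \cdot \frac{1}{438} = \frac{16277}{219}$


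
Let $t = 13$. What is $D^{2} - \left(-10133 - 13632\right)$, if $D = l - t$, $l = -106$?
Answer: $37926$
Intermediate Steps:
$D = -119$ ($D = -106 - 13 = -119$)
$D^{2} - \left(-10133 - 13632\right) = \left(-119\right)^{2} - \left(-10133 - 13632\right) = 14161 - \left(-10133 - 13632\right) = 14161 - -23765 = 14161 + 23765 = 37926$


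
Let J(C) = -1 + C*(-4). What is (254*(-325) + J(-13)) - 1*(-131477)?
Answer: 48978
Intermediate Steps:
J(C) = -1 - 4*C
(254*(-325) + J(-13)) - 1*(-131477) = (254*(-325) + (-1 - 4*(-13))) - 1*(-131477) = (-82550 + (-1 + 52)) + 131477 = (-82550 + 51) + 131477 = -82499 + 131477 = 48978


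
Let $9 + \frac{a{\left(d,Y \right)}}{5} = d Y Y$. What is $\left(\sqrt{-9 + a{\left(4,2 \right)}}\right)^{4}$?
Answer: $676$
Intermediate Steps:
$a{\left(d,Y \right)} = -45 + 5 d Y^{2}$ ($a{\left(d,Y \right)} = -45 + 5 d Y Y = -45 + 5 Y d Y = -45 + 5 d Y^{2}$)
$\left(\sqrt{-9 + a{\left(4,2 \right)}}\right)^{4} = \left(\sqrt{-9 - \left(45 - 20 \cdot 2^{2}\right)}\right)^{4} = \left(\sqrt{-9 - \left(45 - 80\right)}\right)^{4} = \left(\sqrt{-9 + \left(-45 + 80\right)}\right)^{4} = \left(\sqrt{-9 + 35}\right)^{4} = \left(\sqrt{26}\right)^{4} = 676$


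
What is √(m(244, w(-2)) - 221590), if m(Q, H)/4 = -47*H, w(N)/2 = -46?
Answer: I*√204294 ≈ 451.99*I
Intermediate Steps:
w(N) = -92 (w(N) = 2*(-46) = -92)
m(Q, H) = -188*H (m(Q, H) = 4*(-47*H) = -188*H)
√(m(244, w(-2)) - 221590) = √(-188*(-92) - 221590) = √(17296 - 221590) = √(-204294) = I*√204294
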